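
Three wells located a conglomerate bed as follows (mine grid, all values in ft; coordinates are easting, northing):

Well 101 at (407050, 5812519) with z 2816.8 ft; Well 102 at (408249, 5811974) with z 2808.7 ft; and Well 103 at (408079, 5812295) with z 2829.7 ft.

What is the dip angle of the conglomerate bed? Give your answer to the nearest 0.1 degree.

Let the plane be z = a·easting + b·northing + c.
Well 102−Well 101: 1199a − 545b = −8.1;  Well 103−Well 101: 1029a − 224b = 12.9.
Solving gives a = 0.03027, b = 0.08145.
Gradient magnitude |∇z| = √(a² + b²) = √(0.00092 + 0.00663) = 0.08689.
True dip = arctan(0.08689) = 5.0°, dipping toward SSW (azimuth ≈ 200°).

5.0°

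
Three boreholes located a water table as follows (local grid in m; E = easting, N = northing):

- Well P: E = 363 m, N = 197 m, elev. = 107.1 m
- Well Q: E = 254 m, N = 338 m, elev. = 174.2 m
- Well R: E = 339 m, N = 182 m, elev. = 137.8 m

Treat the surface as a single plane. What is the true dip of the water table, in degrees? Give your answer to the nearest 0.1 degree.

48.2°

Let the plane be z = a·E + b·N + c.
Well Q−Well P: −109a + 141b = 67.1;  Well R−Well P: −24a − 15b = 30.7.
Solving gives a = −1.06300, b = −0.34587.
Gradient magnitude |∇z| = √(a² + b²) = √(1.12997 + 0.11962) = 1.11785.
True dip = arctan(1.11785) = 48.2°, dipping toward ENE (azimuth ≈ 072°).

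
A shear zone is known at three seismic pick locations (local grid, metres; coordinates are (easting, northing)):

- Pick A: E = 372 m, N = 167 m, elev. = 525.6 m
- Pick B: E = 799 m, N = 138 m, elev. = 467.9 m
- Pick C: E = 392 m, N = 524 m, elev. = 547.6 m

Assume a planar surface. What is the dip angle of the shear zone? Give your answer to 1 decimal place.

Two edge vectors: Pick A→Pick B = (427, -29, -57.7), Pick A→Pick C = (20, 357, 22).
Normal n = (Pick A→Pick B) × (Pick A→Pick C) = (19960.9, -10548, 153019).
So ∂z/∂E = −n_x/n_z = −0.13045 and ∂z/∂N = −n_y/n_z = 0.06893.
Gradient magnitude |∇z| = √(a² + b²) = √(0.01702 + 0.00475) = 0.14754.
True dip = arctan(0.14754) = 8.4°, dipping toward ESE (azimuth ≈ 118°).

8.4°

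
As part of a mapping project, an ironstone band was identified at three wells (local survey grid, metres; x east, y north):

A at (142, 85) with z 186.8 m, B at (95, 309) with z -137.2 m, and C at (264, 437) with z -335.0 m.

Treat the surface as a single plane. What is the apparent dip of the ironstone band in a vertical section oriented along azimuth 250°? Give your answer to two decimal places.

29.25°

Let the plane be z = a·x + b·y + c.
B−A: −47a + 224b = −324;  C−A: 122a + 352b = −521.8.
Solving gives a = −0.06462, b = −1.45999.
Unit vector along 250° is (sin 250°, cos 250°) = (-0.9397, -0.3420).
Slope in that direction = a·(-0.9397) + b·(-0.3420) = 0.56007.
Apparent dip = arctan|0.56007| = 29.25° (true dip is 55.6°, so apparent ≤ true as expected).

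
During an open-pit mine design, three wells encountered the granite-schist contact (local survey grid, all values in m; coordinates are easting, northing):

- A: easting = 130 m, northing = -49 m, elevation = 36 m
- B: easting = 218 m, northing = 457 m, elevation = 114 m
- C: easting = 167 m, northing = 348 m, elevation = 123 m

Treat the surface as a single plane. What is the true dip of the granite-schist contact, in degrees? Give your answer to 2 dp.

Let the plane be z = a·easting + b·northing + c.
B−A: 88a + 506b = 78;  C−A: 37a + 397b = 87.
Solving gives a = −0.80523, b = 0.29419.
Gradient magnitude |∇z| = √(a² + b²) = √(0.64840 + 0.08655) = 0.85729.
True dip = arctan(0.85729) = 40.61°, dipping toward ESE (azimuth ≈ 110°).

40.61°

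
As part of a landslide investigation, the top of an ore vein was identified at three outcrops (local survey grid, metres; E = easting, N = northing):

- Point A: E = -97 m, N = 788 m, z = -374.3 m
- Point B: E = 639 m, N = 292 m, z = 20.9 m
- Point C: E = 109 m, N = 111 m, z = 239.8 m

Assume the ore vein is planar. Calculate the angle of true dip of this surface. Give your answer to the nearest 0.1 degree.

43.2°

Let the plane be z = a·E + b·N + c.
Point B−Point A: 736a − 496b = 395.2;  Point C−Point A: 206a − 677b = 614.1.
Solving gives a = −0.09352, b = −0.93555.
Gradient magnitude |∇z| = √(a² + b²) = √(0.00875 + 0.87525) = 0.94021.
True dip = arctan(0.94021) = 43.2°, dipping toward N (azimuth ≈ 006°).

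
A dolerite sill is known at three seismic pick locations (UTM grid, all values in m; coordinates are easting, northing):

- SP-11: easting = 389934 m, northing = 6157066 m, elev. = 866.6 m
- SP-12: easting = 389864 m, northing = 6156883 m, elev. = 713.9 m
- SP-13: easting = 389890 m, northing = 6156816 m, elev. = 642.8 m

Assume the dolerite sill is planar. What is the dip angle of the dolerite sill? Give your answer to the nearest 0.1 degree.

44.8°

Let the plane be z = a·easting + b·northing + c.
SP-12−SP-11: −70a − 183b = −152.7;  SP-13−SP-11: −44a − 250b = −223.8.
Solving gives a = −0.29428, b = 0.94699.
Gradient magnitude |∇z| = √(a² + b²) = √(0.08660 + 0.89680) = 0.99167.
True dip = arctan(0.99167) = 44.8°, dipping toward SSE (azimuth ≈ 163°).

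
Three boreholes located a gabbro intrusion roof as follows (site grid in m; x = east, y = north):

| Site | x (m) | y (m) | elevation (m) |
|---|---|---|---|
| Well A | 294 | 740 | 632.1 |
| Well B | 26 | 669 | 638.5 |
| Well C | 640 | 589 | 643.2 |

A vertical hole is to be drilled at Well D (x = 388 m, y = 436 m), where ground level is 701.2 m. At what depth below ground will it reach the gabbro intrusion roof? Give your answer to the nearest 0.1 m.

Two edge vectors: Well A→Well B = (-268, -71, 6.4), Well A→Well C = (346, -151, 11.1).
Normal n = (Well A→Well B) × (Well A→Well C) = (178.3, 5189.2, 65034).
So ∂z/∂x = −n_x/n_z = −0.00274 and ∂z/∂y = −n_y/n_z = −0.07979.
Intercept c from Well A: 632.1 + 0.81 + 59.05 = 691.95.
At (388, 436): z_contact = −1.06 − 34.79 + 691.95 = 656.10 m.
Depth below ground = 701.2 − 656.10 = 45.1 m.

45.1 m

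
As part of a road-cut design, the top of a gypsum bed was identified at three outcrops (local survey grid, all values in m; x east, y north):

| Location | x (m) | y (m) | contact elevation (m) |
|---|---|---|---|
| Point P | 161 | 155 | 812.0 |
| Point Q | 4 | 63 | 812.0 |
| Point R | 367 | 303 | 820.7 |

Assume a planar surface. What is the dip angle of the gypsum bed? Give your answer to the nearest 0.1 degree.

20.3°

Two edge vectors: Point P→Point Q = (-157, -92, 0), Point P→Point R = (206, 148, 8.7).
Normal n = (Point P→Point Q) × (Point P→Point R) = (-800.4, 1365.9, -4284).
So ∂z/∂x = −n_x/n_z = −0.18683 and ∂z/∂y = −n_y/n_z = 0.31884.
Gradient magnitude |∇z| = √(a² + b²) = √(0.03491 + 0.10166) = 0.36955.
True dip = arctan(0.36955) = 20.3°, dipping toward SSE (azimuth ≈ 150°).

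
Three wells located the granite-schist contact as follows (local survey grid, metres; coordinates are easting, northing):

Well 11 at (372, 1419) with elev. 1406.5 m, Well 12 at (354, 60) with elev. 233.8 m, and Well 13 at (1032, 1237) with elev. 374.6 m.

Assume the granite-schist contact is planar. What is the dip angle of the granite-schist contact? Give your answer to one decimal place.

57.8°

Two edge vectors: Well 11→Well 12 = (-18, -1359, -1172.7), Well 11→Well 13 = (660, -182, -1031.9).
Normal n = (Well 11→Well 12) × (Well 11→Well 13) = (1188920.7, -792556.2, 900216).
So ∂z/∂easting = −n_x/n_z = −1.32071 and ∂z/∂northing = −n_y/n_z = 0.88041.
Gradient magnitude |∇z| = √(a² + b²) = √(1.74426 + 0.77512) = 1.58726.
True dip = arctan(1.58726) = 57.8°, dipping toward ESE (azimuth ≈ 124°).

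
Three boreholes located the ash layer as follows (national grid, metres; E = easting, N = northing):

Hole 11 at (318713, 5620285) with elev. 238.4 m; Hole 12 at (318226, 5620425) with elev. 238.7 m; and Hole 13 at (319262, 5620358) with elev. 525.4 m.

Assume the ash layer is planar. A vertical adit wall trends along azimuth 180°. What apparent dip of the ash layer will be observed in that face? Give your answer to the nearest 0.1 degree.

Two edge vectors: Hole 11→Hole 12 = (-487, 140, 0.3), Hole 11→Hole 13 = (549, 73, 287).
Normal n = (Hole 11→Hole 12) × (Hole 11→Hole 13) = (40158.1, 139933.7, -112411).
So ∂z/∂E = −n_x/n_z = 0.35724 and ∂z/∂N = −n_y/n_z = 1.24484.
Unit vector along 180° is (sin 180°, cos 180°) = (0.0000, -1.0000).
Slope in that direction = a·(0.0000) + b·(-1.0000) = −1.24484.
Apparent dip = arctan|1.24484| = 51.2° (true dip is 52.3°, so apparent ≤ true as expected).

51.2°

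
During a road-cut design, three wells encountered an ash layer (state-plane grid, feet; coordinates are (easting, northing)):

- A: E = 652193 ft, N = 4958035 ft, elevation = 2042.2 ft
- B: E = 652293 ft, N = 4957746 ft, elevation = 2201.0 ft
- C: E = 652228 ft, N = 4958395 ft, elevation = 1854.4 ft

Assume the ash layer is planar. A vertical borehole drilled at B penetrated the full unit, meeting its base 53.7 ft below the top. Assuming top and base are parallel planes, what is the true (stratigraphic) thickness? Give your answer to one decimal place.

47.4 ft

Two edge vectors: A→B = (100, -289, 158.8), A→C = (35, 360, -187.8).
Normal n = (A→B) × (A→C) = (-2893.8, 24338, 46115).
So ∂z/∂E = −n_x/n_z = 0.06275 and ∂z/∂N = −n_y/n_z = −0.52777.
|∇z| = √(a²+b²) = 0.53149, so dip δ = arctan(0.53149) = 27.99°.
True thickness = vertical thickness × cos δ = 53.7 × cos 27.99° = 47.4 ft.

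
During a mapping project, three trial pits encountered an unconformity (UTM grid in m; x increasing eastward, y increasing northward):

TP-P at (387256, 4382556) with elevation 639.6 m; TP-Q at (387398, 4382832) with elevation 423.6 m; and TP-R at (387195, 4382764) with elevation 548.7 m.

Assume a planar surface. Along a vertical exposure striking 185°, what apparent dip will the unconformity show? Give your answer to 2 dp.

Let the plane be z = a·x + b·y + c.
TP-Q−TP-P: 142a + 276b = −216;  TP-R−TP-P: −61a + 208b = −90.9.
Solving gives a = −0.42784, b = −0.56249.
Unit vector along 185° is (sin 185°, cos 185°) = (-0.0872, -0.9962).
Slope in that direction = a·(-0.0872) + b·(-0.9962) = 0.59764.
Apparent dip = arctan|0.59764| = 30.86° (true dip is 35.2°, so apparent ≤ true as expected).

30.86°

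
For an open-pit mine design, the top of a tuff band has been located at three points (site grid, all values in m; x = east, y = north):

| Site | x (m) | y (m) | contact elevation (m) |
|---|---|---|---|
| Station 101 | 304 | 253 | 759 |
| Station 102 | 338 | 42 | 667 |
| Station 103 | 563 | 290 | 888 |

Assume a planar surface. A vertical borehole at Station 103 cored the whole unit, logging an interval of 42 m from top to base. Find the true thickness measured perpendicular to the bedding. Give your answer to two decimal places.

Two edge vectors: Station 101→Station 102 = (34, -211, -92), Station 101→Station 103 = (259, 37, 129).
Normal n = (Station 101→Station 102) × (Station 101→Station 103) = (-23815, -28214, 55907).
So ∂z/∂x = −n_x/n_z = 0.42598 and ∂z/∂y = −n_y/n_z = 0.50466.
|∇z| = √(a²+b²) = 0.66041, so dip δ = arctan(0.66041) = 33.44°.
True thickness = vertical thickness × cos δ = 42 × cos 33.44° = 35.05 m.

35.05 m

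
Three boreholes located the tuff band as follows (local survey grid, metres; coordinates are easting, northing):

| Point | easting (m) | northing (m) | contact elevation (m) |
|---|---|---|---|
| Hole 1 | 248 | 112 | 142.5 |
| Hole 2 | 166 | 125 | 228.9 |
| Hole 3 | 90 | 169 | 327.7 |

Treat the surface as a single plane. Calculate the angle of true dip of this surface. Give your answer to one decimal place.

Two edge vectors: Hole 1→Hole 2 = (-82, 13, 86.4), Hole 1→Hole 3 = (-158, 57, 185.2).
Normal n = (Hole 1→Hole 2) × (Hole 1→Hole 3) = (-2517.2, 1535.2, -2620).
So ∂z/∂easting = −n_x/n_z = −0.96076 and ∂z/∂northing = −n_y/n_z = 0.58595.
Gradient magnitude |∇z| = √(a² + b²) = √(0.92307 + 0.34334) = 1.12535.
True dip = arctan(1.12535) = 48.4°, dipping toward ESE (azimuth ≈ 121°).

48.4°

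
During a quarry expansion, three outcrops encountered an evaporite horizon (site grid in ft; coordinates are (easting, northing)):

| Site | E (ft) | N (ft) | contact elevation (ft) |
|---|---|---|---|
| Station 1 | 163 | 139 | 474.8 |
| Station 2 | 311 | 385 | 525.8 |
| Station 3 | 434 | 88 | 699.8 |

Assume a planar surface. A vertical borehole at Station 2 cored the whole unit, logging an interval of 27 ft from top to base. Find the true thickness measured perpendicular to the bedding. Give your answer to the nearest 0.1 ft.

20.8 ft

Let the plane be z = a·E + b·N + c.
Station 2−Station 1: 148a + 246b = 51;  Station 3−Station 1: 271a − 51b = 225.
Solving gives a = 0.78086, b = −0.26247.
|∇z| = √(a²+b²) = 0.82380, so dip δ = arctan(0.82380) = 39.48°.
True thickness = vertical thickness × cos δ = 27 × cos 39.48° = 20.8 ft.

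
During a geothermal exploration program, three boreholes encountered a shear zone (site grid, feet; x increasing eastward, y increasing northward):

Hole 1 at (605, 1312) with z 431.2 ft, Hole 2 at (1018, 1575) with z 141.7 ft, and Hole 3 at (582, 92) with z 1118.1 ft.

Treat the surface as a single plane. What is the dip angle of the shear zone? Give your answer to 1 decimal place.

Two edge vectors: Hole 1→Hole 2 = (413, 263, -289.5), Hole 1→Hole 3 = (-23, -1220, 686.9).
Normal n = (Hole 1→Hole 2) × (Hole 1→Hole 3) = (-172535.3, -277031.2, -497811).
So ∂z/∂x = −n_x/n_z = −0.34659 and ∂z/∂y = −n_y/n_z = −0.55650.
Gradient magnitude |∇z| = √(a² + b²) = √(0.12012 + 0.30969) = 0.65560.
True dip = arctan(0.65560) = 33.2°, dipping toward NNE (azimuth ≈ 032°).

33.2°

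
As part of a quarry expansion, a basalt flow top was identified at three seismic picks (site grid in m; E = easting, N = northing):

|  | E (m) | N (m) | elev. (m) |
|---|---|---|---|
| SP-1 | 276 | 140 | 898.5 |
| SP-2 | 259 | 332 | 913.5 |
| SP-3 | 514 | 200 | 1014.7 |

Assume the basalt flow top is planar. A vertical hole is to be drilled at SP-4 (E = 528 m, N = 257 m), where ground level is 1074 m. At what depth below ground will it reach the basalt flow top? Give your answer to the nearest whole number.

Two edge vectors: SP-1→SP-2 = (-17, 192, 15), SP-1→SP-3 = (238, 60, 116.2).
Normal n = (SP-1→SP-2) × (SP-1→SP-3) = (21410.4, 5545.4, -46716).
So ∂z/∂E = −n_x/n_z = 0.45831 and ∂z/∂N = −n_y/n_z = 0.11870.
Intercept c from SP-1: 898.5 − 126.49 − 16.62 = 755.39.
At (528, 257): z_contact = 242.0 + 30.5 + 755.39 = 1027.9 m.
Depth below ground = 1074 − 1027.9 = 46 m.

46 m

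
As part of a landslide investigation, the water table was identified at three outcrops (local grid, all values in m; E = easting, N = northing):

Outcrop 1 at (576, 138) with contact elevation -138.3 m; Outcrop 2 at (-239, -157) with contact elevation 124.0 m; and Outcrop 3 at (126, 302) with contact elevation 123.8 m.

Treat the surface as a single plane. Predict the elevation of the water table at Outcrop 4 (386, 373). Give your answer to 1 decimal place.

31.8 m

Two edge vectors: Outcrop 1→Outcrop 2 = (-815, -295, 262.3), Outcrop 1→Outcrop 3 = (-450, 164, 262.1).
Normal n = (Outcrop 1→Outcrop 2) × (Outcrop 1→Outcrop 3) = (-120336.7, 95576.5, -266410).
So ∂z/∂E = −n_x/n_z = −0.45170 and ∂z/∂N = −n_y/n_z = 0.35876.
Intercept c from Outcrop 1: -138.3 + 260.18 − 49.51 = 72.37.
At (386, 373): z = −174.4 + 133.8 + 72.37 = 31.8 m.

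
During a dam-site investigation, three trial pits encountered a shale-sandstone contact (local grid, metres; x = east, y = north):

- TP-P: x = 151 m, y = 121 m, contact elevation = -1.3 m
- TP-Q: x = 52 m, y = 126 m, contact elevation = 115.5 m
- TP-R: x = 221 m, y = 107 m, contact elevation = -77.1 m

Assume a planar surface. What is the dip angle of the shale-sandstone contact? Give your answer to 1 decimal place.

Two edge vectors: TP-P→TP-Q = (-99, 5, 116.8), TP-P→TP-R = (70, -14, -75.8).
Normal n = (TP-P→TP-Q) × (TP-P→TP-R) = (1256.2, 671.8, 1036).
So ∂z/∂x = −n_x/n_z = −1.21255 and ∂z/∂y = −n_y/n_z = −0.64846.
Gradient magnitude |∇z| = √(a² + b²) = √(1.47027 + 0.42049) = 1.37505.
True dip = arctan(1.37505) = 54.0°, dipping toward ENE (azimuth ≈ 062°).

54.0°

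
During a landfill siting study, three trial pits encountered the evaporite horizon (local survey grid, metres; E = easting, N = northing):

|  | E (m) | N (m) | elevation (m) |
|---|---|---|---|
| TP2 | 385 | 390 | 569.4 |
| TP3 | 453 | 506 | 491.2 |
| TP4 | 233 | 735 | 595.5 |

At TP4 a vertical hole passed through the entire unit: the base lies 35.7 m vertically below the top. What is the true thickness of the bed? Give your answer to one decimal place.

28.3 m

Two edge vectors: TP2→TP3 = (68, 116, -78.2), TP2→TP4 = (-152, 345, 26.1).
Normal n = (TP2→TP3) × (TP2→TP4) = (30006.6, 10111.6, 41092).
So ∂z/∂E = −n_x/n_z = −0.73023 and ∂z/∂N = −n_y/n_z = −0.24607.
|∇z| = √(a²+b²) = 0.77058, so dip δ = arctan(0.77058) = 37.62°.
True thickness = vertical thickness × cos δ = 35.7 × cos 37.62° = 28.3 m.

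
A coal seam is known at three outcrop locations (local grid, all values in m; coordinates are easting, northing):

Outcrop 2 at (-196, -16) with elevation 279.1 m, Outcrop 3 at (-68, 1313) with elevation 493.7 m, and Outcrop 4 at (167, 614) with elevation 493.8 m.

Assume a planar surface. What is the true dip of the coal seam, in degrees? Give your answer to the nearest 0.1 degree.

21.5°

Two edge vectors: Outcrop 2→Outcrop 3 = (128, 1329, 214.6), Outcrop 2→Outcrop 4 = (363, 630, 214.7).
Normal n = (Outcrop 2→Outcrop 3) × (Outcrop 2→Outcrop 4) = (150138.3, 50418.2, -401787).
So ∂z/∂easting = −n_x/n_z = 0.37368 and ∂z/∂northing = −n_y/n_z = 0.12548.
Gradient magnitude |∇z| = √(a² + b²) = √(0.13963 + 0.01575) = 0.39418.
True dip = arctan(0.39418) = 21.5°, dipping toward WSW (azimuth ≈ 251°).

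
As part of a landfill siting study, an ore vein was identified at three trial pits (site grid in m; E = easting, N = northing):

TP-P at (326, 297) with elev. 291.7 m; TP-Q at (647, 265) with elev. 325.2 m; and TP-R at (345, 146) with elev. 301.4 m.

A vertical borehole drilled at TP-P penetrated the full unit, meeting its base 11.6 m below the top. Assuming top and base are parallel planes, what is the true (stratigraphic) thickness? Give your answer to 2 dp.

11.53 m

Two edge vectors: TP-P→TP-Q = (321, -32, 33.5), TP-P→TP-R = (19, -151, 9.7).
Normal n = (TP-P→TP-Q) × (TP-P→TP-R) = (4748.1, -2477.2, -47863).
So ∂z/∂E = −n_x/n_z = 0.09920 and ∂z/∂N = −n_y/n_z = −0.05176.
|∇z| = √(a²+b²) = 0.11189, so dip δ = arctan(0.11189) = 6.38°.
True thickness = vertical thickness × cos δ = 11.6 × cos 6.38° = 11.53 m.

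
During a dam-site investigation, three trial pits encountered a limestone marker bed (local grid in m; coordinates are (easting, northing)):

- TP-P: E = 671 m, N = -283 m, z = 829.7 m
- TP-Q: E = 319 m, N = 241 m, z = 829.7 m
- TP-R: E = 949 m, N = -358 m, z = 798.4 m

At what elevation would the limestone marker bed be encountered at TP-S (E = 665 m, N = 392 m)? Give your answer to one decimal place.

Let the plane be z = a·E + b·N + c.
TP-Q−TP-P: −352a + 524b = 0;  TP-R−TP-P: 278a − 75b = −31.3.
Solving gives a = −0.13751, b = −0.09237.
Then c = 829.7 − a·671 − b·-283 = 895.83.
At (665, 392): z = −91.4 − 36.2 + 895.83 = 768.2 m.

768.2 m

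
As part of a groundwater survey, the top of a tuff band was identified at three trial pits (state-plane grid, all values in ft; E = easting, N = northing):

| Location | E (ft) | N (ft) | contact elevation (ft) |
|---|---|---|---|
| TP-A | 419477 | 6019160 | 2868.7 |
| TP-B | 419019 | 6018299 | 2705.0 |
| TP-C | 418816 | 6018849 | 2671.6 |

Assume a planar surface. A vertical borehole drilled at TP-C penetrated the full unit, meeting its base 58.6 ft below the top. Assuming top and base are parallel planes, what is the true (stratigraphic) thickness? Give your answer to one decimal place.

56.4 ft

Let the plane be z = a·E + b·N + c.
TP-B−TP-A: −458a − 861b = −163.7;  TP-C−TP-A: −661a − 311b = −197.1.
Solving gives a = 0.27841, b = 0.04203.
|∇z| = √(a²+b²) = 0.28156, so dip δ = arctan(0.28156) = 15.73°.
True thickness = vertical thickness × cos δ = 58.6 × cos 15.73° = 56.4 ft.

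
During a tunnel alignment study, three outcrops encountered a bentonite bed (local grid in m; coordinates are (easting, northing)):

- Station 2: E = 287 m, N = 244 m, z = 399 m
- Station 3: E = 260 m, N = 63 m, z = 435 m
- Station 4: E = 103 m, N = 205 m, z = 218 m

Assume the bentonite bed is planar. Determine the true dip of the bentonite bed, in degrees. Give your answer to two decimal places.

Two edge vectors: Station 2→Station 3 = (-27, -181, 36), Station 2→Station 4 = (-184, -39, -181).
Normal n = (Station 2→Station 3) × (Station 2→Station 4) = (34165, -11511, -32251).
So ∂z/∂E = −n_x/n_z = 1.05935 and ∂z/∂N = −n_y/n_z = −0.35692.
Gradient magnitude |∇z| = √(a² + b²) = √(1.12222 + 0.12739) = 1.11786.
True dip = arctan(1.11786) = 48.19°, dipping toward WNW (azimuth ≈ 289°).

48.19°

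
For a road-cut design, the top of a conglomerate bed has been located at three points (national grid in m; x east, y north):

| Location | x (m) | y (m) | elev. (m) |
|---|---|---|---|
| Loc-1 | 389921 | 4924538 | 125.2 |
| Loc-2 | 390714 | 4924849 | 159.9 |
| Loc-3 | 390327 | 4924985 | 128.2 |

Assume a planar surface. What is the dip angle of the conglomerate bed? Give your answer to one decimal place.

Two edge vectors: Loc-1→Loc-2 = (793, 311, 34.7), Loc-1→Loc-3 = (406, 447, 3).
Normal n = (Loc-1→Loc-2) × (Loc-1→Loc-3) = (-14577.9, 11709.2, 228205).
So ∂z/∂x = −n_x/n_z = 0.06388 and ∂z/∂y = −n_y/n_z = −0.05131.
Gradient magnitude |∇z| = √(a² + b²) = √(0.00408 + 0.00263) = 0.08194.
True dip = arctan(0.08194) = 4.7°, dipping toward NW (azimuth ≈ 309°).

4.7°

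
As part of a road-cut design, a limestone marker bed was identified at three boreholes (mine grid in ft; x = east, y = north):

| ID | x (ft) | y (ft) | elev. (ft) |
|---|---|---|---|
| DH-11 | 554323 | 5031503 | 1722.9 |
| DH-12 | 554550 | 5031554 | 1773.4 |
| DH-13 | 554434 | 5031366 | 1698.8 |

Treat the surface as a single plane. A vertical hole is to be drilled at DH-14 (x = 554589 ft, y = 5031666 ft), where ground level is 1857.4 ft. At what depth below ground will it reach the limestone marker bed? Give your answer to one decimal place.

Two edge vectors: DH-11→DH-12 = (227, 51, 50.5), DH-11→DH-13 = (111, -137, -24.1).
Normal n = (DH-11→DH-12) × (DH-11→DH-13) = (5689.4, 11076.2, -36760).
So ∂z/∂x = −n_x/n_z = 0.154771491 and ∂z/∂y = −n_y/n_z = 0.301311208.
Intercept c from DH-11: 1722.9 − 85793.40 − 1516048.25 = −1600118.74.
At (554589, 5031666): z_contact = 85834.57 + 1516097.36 − 1600118.74 = 1813.18 ft.
Depth below ground = 1857.4 − 1813.18 = 44.2 ft.

44.2 ft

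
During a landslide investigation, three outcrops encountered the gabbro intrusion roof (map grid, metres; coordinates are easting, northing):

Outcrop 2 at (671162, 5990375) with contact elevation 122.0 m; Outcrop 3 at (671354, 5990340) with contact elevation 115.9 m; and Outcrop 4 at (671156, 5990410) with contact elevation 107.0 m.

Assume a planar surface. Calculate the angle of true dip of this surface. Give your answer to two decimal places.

24.80°

Two edge vectors: Outcrop 2→Outcrop 3 = (192, -35, -6.1), Outcrop 2→Outcrop 4 = (-6, 35, -15).
Normal n = (Outcrop 2→Outcrop 3) × (Outcrop 2→Outcrop 4) = (738.5, 2916.6, 6510).
So ∂z/∂easting = −n_x/n_z = −0.11344 and ∂z/∂northing = −n_y/n_z = −0.44802.
Gradient magnitude |∇z| = √(a² + b²) = √(0.01287 + 0.20072) = 0.46216.
True dip = arctan(0.46216) = 24.80°, dipping toward NNE (azimuth ≈ 014°).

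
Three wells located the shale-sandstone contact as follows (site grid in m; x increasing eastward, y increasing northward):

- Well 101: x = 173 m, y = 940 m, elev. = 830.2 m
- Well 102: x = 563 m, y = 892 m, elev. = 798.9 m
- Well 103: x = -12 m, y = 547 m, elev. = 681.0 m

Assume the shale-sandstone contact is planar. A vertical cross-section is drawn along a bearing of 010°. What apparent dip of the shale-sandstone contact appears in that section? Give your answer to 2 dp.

20.96°

Let the plane be z = a·x + b·y + c.
Well 102−Well 101: 390a − 48b = −31.3;  Well 103−Well 101: −185a − 393b = −149.2.
Solving gives a = −0.03169, b = 0.39456.
Unit vector along 010° is (sin 10°, cos 10°) = (0.1736, 0.9848).
Slope in that direction = a·(0.1736) + b·(0.9848) = 0.38307.
Apparent dip = arctan|0.38307| = 20.96° (true dip is 21.6°, so apparent ≤ true as expected).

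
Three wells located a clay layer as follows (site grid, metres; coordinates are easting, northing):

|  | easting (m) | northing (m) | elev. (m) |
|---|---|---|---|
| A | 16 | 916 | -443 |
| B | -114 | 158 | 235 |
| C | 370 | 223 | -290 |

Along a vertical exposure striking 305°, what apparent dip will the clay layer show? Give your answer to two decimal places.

Let the plane be z = a·easting + b·northing + c.
B−A: −130a − 758b = 678;  C−A: 354a − 693b = 153.
Solving gives a = −0.98733, b = −0.72513.
Unit vector along 305° is (sin 305°, cos 305°) = (-0.8192, 0.5736).
Slope in that direction = a·(-0.8192) + b·(0.5736) = 0.39285.
Apparent dip = arctan|0.39285| = 21.45° (true dip is 50.8°, so apparent ≤ true as expected).

21.45°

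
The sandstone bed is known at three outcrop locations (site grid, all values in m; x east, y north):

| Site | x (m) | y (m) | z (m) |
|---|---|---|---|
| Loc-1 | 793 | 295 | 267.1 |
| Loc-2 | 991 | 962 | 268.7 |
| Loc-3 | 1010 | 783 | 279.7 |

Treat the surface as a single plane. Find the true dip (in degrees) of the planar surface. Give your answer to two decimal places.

9.35°

Two edge vectors: Loc-1→Loc-2 = (198, 667, 1.6), Loc-1→Loc-3 = (217, 488, 12.6).
Normal n = (Loc-1→Loc-2) × (Loc-1→Loc-3) = (7623.4, -2147.6, -48115).
So ∂z/∂x = −n_x/n_z = 0.15844 and ∂z/∂y = −n_y/n_z = −0.04463.
Gradient magnitude |∇z| = √(a² + b²) = √(0.02510 + 0.00199) = 0.16461.
True dip = arctan(0.16461) = 9.35°, dipping toward WNW (azimuth ≈ 286°).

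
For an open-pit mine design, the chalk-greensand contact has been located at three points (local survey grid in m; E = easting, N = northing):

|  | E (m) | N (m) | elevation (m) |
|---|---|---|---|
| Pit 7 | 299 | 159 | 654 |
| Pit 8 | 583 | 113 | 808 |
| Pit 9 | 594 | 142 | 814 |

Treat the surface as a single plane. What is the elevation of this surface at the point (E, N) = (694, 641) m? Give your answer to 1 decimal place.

Two edge vectors: Pit 7→Pit 8 = (284, -46, 154), Pit 7→Pit 9 = (295, -17, 160).
Normal n = (Pit 7→Pit 8) × (Pit 7→Pit 9) = (-4742, -10, 8742).
So ∂z/∂E = −n_x/n_z = 0.54244 and ∂z/∂N = −n_y/n_z = 0.00114.
Intercept c from Pit 7: 654 − 162.19 − 0.18 = 491.63.
At (694, 641): z = 376.5 + 0.7 + 491.63 = 868.8 m.

868.8 m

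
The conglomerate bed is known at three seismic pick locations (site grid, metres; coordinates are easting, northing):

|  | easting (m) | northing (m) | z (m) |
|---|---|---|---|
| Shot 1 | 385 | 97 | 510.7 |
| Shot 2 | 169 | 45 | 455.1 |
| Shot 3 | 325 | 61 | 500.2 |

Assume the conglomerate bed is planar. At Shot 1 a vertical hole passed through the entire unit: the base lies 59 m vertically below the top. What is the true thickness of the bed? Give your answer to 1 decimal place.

55.0 m

Two edge vectors: Shot 1→Shot 2 = (-216, -52, -55.6), Shot 1→Shot 3 = (-60, -36, -10.5).
Normal n = (Shot 1→Shot 2) × (Shot 1→Shot 3) = (-1455.6, 1068, 4656).
So ∂z/∂easting = −n_x/n_z = 0.31263 and ∂z/∂northing = −n_y/n_z = −0.22938.
|∇z| = √(a²+b²) = 0.38775, so dip δ = arctan(0.38775) = 21.19°.
True thickness = vertical thickness × cos δ = 59 × cos 21.19° = 55.0 m.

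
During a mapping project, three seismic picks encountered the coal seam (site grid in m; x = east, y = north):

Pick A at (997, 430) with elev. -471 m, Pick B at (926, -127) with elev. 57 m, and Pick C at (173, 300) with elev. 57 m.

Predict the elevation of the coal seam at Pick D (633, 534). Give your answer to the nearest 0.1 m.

-380.5 m

Let the plane be z = a·x + b·y + c.
Pick B−Pick A: −71a − 557b = 528;  Pick C−Pick A: −824a − 130b = 528.
Solving gives a = −0.50131, b = −0.88403.
Then c = -471 − a·997 − b·430 = 408.94.
At (633, 534): z = −317.3 − 472.1 + 408.94 = -380.5 m.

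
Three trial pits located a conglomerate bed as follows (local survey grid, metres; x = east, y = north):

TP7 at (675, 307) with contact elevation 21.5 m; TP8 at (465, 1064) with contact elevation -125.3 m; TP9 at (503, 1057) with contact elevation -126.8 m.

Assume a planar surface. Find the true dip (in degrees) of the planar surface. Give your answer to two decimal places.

12.95°

Let the plane be z = a·x + b·y + c.
TP8−TP7: −210a + 757b = −146.8;  TP9−TP7: −172a + 750b = −148.3.
Solving gives a = −0.07925, b = −0.21591.
Gradient magnitude |∇z| = √(a² + b²) = √(0.00628 + 0.04662) = 0.22999.
True dip = arctan(0.22999) = 12.95°, dipping toward NNE (azimuth ≈ 020°).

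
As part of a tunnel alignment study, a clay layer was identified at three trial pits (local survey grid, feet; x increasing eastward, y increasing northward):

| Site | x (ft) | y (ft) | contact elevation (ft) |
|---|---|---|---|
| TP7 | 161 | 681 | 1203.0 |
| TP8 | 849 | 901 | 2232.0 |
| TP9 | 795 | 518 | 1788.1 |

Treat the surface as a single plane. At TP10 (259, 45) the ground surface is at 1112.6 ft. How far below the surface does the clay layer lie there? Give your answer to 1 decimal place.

Let the plane be z = a·x + b·y + c.
TP8−TP7: 688a + 220b = 1029;  TP9−TP7: 634a − 163b = 585.1.
Solving gives a = 1.17814, b = 0.99290.
Then c = 1203 − a·161 − b·681 = 337.15.
At (259, 45): z_contact = 305.14 + 44.68 + 337.15 = 686.97 ft.
Depth below ground = 1112.6 − 686.97 = 425.6 ft.

425.6 ft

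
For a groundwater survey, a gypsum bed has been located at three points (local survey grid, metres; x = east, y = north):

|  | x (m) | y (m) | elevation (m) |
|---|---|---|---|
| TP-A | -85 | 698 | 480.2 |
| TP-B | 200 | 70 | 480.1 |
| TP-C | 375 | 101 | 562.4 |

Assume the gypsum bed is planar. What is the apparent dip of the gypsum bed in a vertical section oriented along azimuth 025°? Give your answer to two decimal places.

19.96°

Let the plane be z = a·x + b·y + c.
TP-B−TP-A: 285a − 628b = −0.1;  TP-C−TP-A: 460a − 597b = 82.2.
Solving gives a = 0.43527, b = 0.19769.
Unit vector along 025° is (sin 25°, cos 25°) = (0.4226, 0.9063).
Slope in that direction = a·(0.4226) + b·(0.9063) = 0.36312.
Apparent dip = arctan|0.36312| = 19.96° (true dip is 25.6°, so apparent ≤ true as expected).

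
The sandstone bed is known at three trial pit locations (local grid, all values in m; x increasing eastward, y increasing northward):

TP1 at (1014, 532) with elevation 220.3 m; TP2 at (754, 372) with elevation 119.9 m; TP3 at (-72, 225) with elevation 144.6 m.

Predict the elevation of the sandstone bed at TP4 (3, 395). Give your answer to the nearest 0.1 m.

Two edge vectors: TP1→TP2 = (-260, -160, -100.4), TP1→TP3 = (-1086, -307, -75.7).
Normal n = (TP1→TP2) × (TP1→TP3) = (-18710.8, 89352.4, -93940).
So ∂z/∂x = −n_x/n_z = −0.199178 and ∂z/∂y = −n_y/n_z = 0.951165.
Intercept c from TP1: 220.3 + 201.97 − 506.02 = −83.75.
At (3, 395): z = −0.6 + 375.7 − 83.75 = 291.4 m.

291.4 m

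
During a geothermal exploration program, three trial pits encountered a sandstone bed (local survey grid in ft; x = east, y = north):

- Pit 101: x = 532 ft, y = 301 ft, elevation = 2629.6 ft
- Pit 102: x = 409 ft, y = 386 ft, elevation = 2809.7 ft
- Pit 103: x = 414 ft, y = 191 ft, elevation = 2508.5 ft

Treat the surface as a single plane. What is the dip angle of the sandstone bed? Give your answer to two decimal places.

Two edge vectors: Pit 101→Pit 102 = (-123, 85, 180.1), Pit 101→Pit 103 = (-118, -110, -121.1).
Normal n = (Pit 101→Pit 102) × (Pit 101→Pit 103) = (9517.5, -36147.1, 23560).
So ∂z/∂x = −n_x/n_z = −0.40397 and ∂z/∂y = −n_y/n_z = 1.53426.
Gradient magnitude |∇z| = √(a² + b²) = √(0.16319 + 2.35395) = 1.58655.
True dip = arctan(1.58655) = 57.78°, dipping toward SSE (azimuth ≈ 165°).

57.78°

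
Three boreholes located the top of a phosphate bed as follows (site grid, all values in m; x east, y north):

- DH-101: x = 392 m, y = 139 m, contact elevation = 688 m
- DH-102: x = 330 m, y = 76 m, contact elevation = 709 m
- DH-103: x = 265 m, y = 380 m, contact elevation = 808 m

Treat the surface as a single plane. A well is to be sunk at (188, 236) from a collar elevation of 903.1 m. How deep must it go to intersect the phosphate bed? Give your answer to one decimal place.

Two edge vectors: DH-101→DH-102 = (-62, -63, 21), DH-101→DH-103 = (-127, 241, 120).
Normal n = (DH-101→DH-102) × (DH-101→DH-103) = (-12621, 4773, -22943).
So ∂z/∂x = −n_x/n_z = −0.55010 and ∂z/∂y = −n_y/n_z = 0.20804.
Intercept c from DH-101: 688 + 215.64 − 28.92 = 874.72.
At (188, 236): z_contact = −103.42 + 49.10 + 874.72 = 820.40 m.
Depth below ground = 903.1 − 820.40 = 82.7 m.

82.7 m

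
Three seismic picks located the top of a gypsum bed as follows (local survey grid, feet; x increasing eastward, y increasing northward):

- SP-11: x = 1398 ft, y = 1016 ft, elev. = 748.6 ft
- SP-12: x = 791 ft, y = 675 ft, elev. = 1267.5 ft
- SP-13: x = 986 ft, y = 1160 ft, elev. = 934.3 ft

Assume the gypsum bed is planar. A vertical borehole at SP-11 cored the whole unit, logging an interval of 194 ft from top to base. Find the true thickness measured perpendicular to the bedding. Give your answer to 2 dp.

155.15 ft

Two edge vectors: SP-11→SP-12 = (-607, -341, 518.9), SP-11→SP-13 = (-412, 144, 185.7).
Normal n = (SP-11→SP-12) × (SP-11→SP-13) = (-138045.3, -101066.9, -227900).
So ∂z/∂x = −n_x/n_z = −0.60573 and ∂z/∂y = −n_y/n_z = −0.44347.
|∇z| = √(a²+b²) = 0.75071, so dip δ = arctan(0.75071) = 36.90°.
True thickness = vertical thickness × cos δ = 194 × cos 36.90° = 155.15 ft.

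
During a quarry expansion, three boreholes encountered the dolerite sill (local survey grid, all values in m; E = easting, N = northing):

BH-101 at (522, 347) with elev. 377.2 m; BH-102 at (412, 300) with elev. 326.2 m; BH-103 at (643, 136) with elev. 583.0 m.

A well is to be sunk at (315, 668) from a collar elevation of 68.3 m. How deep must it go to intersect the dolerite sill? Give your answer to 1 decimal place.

20.4 m

Two edge vectors: BH-101→BH-102 = (-110, -47, -51), BH-101→BH-103 = (121, -211, 205.8).
Normal n = (BH-101→BH-102) × (BH-101→BH-103) = (-20433.6, 16467, 28897).
So ∂z/∂E = −n_x/n_z = 0.70712 and ∂z/∂N = −n_y/n_z = −0.56985.
Intercept c from BH-101: 377.2 − 369.12 + 197.74 = 205.82.
At (315, 668): z_contact = 222.74 − 380.66 + 205.82 = 47.90 m.
Depth below ground = 68.3 − 47.90 = 20.4 m.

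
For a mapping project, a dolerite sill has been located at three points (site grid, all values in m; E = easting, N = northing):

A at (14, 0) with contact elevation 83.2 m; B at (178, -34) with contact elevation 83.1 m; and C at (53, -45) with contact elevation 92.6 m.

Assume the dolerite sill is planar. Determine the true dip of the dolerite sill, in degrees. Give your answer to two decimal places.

14.62°

Two edge vectors: A→B = (164, -34, -0.1), A→C = (39, -45, 9.4).
Normal n = (A→B) × (A→C) = (-324.1, -1545.5, -6054).
So ∂z/∂E = −n_x/n_z = −0.05353 and ∂z/∂N = −n_y/n_z = −0.25529.
Gradient magnitude |∇z| = √(a² + b²) = √(0.00287 + 0.06517) = 0.26084.
True dip = arctan(0.26084) = 14.62°, dipping toward NNE (azimuth ≈ 012°).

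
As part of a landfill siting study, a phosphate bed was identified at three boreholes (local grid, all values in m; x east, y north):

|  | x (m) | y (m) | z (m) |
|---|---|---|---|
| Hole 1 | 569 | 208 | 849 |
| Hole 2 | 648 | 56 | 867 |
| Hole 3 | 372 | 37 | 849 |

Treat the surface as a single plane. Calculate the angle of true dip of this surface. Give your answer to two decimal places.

Let the plane be z = a·x + b·y + c.
Hole 2−Hole 1: 79a − 152b = 18;  Hole 3−Hole 1: −197a − 171b = 0.
Solving gives a = 0.07084, b = −0.08161.
Gradient magnitude |∇z| = √(a² + b²) = √(0.00502 + 0.00666) = 0.10806.
True dip = arctan(0.10806) = 6.17°, dipping toward NW (azimuth ≈ 319°).

6.17°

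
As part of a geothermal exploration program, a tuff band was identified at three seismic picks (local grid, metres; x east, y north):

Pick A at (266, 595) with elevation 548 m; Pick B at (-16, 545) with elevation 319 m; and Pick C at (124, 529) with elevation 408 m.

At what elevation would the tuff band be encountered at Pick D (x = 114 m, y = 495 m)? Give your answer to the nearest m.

Let the plane be z = a·x + b·y + c.
Pick B−Pick A: −282a − 50b = −229;  Pick C−Pick A: −142a − 66b = −140.
Solving gives a = 0.70483, b = 0.60476.
Then c = 548 − a·266 − b·595 = 0.68.
At (114, 495): z = 80.4 + 299.4 + 0.68 = 380.4 m.

380 m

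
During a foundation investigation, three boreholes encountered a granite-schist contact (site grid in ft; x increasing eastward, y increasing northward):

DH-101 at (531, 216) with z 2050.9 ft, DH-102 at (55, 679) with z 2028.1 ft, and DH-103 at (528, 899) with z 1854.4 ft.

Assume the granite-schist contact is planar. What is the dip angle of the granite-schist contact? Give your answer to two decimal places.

Let the plane be z = a·x + b·y + c.
DH-102−DH-101: −476a + 463b = −22.8;  DH-103−DH-101: −3a + 683b = −196.5.
Solving gives a = −0.23294, b = −0.28872.
Gradient magnitude |∇z| = √(a² + b²) = √(0.05426 + 0.08336) = 0.37098.
True dip = arctan(0.37098) = 20.35°, dipping toward NE (azimuth ≈ 039°).

20.35°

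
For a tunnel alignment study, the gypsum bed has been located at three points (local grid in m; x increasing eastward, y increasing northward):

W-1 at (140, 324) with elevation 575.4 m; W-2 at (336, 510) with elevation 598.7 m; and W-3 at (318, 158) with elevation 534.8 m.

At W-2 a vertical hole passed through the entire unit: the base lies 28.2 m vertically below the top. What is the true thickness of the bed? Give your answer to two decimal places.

27.69 m

Two edge vectors: W-1→W-2 = (196, 186, 23.3), W-1→W-3 = (178, -166, -40.6).
Normal n = (W-1→W-2) × (W-1→W-3) = (-3683.8, 12105, -65644).
So ∂z/∂x = −n_x/n_z = −0.05612 and ∂z/∂y = −n_y/n_z = 0.18440.
|∇z| = √(a²+b²) = 0.19275, so dip δ = arctan(0.19275) = 10.91°.
True thickness = vertical thickness × cos δ = 28.2 × cos 10.91° = 27.69 m.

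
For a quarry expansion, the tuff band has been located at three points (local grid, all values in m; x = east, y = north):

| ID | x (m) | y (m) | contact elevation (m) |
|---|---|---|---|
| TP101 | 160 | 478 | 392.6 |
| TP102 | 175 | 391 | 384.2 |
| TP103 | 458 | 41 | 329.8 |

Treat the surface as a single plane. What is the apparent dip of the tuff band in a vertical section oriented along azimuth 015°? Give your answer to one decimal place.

Let the plane be z = a·x + b·y + c.
TP102−TP101: 15a − 87b = −8.4;  TP103−TP101: 298a − 437b = −62.8.
Solving gives a = −0.09255, b = 0.08059.
Unit vector along 015° is (sin 15°, cos 15°) = (0.2588, 0.9659).
Slope in that direction = a·(0.2588) + b·(0.9659) = 0.05389.
Apparent dip = arctan|0.05389| = 3.1° (true dip is 7.0°, so apparent ≤ true as expected).

3.1°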